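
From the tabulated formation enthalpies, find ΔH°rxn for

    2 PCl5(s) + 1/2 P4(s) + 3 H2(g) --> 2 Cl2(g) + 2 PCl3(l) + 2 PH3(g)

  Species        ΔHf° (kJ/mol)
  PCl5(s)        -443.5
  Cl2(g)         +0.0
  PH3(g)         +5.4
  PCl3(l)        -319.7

Products: 2·(+0.0) + 2·(-319.7) + 2·(+5.4) = -628.6
Reactants: 2·(-443.5) + 1/2·(+0.0) + 3·(+0.0) = -887.0
ΔH°rxn = (-628.6) − (-887.0) = 258.4 kJ/mol

ΔH°rxn = 258.4 kJ/mol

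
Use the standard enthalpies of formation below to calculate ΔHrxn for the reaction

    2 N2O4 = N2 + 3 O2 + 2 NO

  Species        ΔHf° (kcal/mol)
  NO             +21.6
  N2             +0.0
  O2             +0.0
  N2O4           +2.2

ΔH°rxn = Σ nΔHf°(products) − Σ nΔHf°(reactants).
Products: 1·(+0.0) + 3·(+0.0) + 2·(+21.6) = +43.2
Reactants: 2·(+2.2) = +4.4
ΔHrxn = (+43.2) − (+4.4) = 38.8 kcal/mol

ΔHrxn = 38.8 kcal/mol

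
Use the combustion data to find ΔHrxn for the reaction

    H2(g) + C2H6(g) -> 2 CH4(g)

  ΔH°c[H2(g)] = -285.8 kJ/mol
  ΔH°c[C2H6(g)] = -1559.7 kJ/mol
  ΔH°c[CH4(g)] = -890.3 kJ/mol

ΔHrxn = -64.9 kJ/mol

Using ΔH = Σ nΔHc°(reactants) − Σ nΔHc°(products):
= [1·(-285.8) + 1·(-1559.7)] − [2·(-890.3)]
= -64.9 kJ/mol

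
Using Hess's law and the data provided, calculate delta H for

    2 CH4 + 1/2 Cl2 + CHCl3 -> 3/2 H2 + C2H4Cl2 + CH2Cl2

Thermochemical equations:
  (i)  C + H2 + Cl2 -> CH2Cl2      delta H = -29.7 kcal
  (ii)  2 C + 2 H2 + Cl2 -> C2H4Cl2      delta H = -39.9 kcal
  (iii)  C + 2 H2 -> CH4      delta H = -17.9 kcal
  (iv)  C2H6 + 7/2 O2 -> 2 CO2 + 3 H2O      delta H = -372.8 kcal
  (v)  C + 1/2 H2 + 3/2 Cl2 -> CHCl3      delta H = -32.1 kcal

delta H = -1.7 kcal

(i) as written (CH2Cl2 already on the product side): -29.7 kcal
(ii) as written (C2H4Cl2 already on the product side): -39.9 kcal
(iii) reversed and × 2 (CH4 must end up as a reactant; ×2 to match 2 CH4 in the target): (-2)·(-17.9) = +35.8 kcal
(iv): not needed (CO2 appears nowhere else).
(v) reversed (CHCl3 must end up as a reactant): +32.1 kcal
delta H = (-29.7) + (-39.9) + (+35.8) + (+32.1) = -1.7 kcal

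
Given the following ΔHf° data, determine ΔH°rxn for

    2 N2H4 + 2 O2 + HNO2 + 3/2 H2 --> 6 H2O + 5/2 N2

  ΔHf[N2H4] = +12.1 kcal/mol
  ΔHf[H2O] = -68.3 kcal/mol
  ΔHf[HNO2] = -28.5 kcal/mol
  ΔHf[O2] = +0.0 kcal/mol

Products: 6·(-68.3) + 5/2·(+0.0) = -409.8
Reactants: 2·(+12.1) + 2·(+0.0) + 1·(-28.5) + 3/2·(+0.0) = -4.3
ΔH°rxn = (-409.8) − (-4.3) = -405.5 kcal/mol

ΔH°rxn = -405.5 kcal/mol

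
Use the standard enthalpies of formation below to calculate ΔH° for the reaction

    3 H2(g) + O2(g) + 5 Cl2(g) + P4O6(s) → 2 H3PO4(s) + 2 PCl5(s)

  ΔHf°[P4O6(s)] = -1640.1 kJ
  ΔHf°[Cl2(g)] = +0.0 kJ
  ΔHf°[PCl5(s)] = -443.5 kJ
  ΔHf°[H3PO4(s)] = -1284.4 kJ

Products: 2·(-1284.4) + 2·(-443.5) = -3455.8
Reactants: 3·(+0.0) + 1·(+0.0) + 5·(+0.0) + 1·(-1640.1) = -1640.1
ΔH° = (-3455.8) − (-1640.1) = -1815.7 kJ

ΔH° = -1815.7 kJ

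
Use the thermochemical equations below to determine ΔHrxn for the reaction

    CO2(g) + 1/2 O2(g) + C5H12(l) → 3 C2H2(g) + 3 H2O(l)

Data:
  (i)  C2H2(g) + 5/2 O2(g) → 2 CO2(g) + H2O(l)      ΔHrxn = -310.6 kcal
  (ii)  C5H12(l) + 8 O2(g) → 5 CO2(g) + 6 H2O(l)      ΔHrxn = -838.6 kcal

(i) reversed and × 3 (C2H2(g) must end up as a product; ×3 to match 3 C2H2(g) in the target): (-3)·(-310.6) = +931.8 kcal
(ii) as written (C5H12(l) already on the reactant side): -838.6 kcal
Since enthalpy is a state function, ΔHrxn = (+931.8) + (-838.6) = 93.2 kcal

ΔHrxn = 93.2 kcal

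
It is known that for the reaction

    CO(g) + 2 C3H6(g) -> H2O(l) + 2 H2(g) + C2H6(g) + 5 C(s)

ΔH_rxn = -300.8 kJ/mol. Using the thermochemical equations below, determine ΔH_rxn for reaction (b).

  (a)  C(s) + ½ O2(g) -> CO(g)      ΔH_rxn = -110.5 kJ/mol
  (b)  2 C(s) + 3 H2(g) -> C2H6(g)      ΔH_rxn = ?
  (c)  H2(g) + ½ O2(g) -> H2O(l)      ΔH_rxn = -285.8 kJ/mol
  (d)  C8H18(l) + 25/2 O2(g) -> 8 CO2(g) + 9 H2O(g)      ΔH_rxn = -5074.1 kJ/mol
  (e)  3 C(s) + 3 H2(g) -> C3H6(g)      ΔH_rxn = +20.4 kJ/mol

(a) reversed: +110.5 kJ/mol
(b) as written: contributes x
(c) as written: -285.8 kJ/mol
(d): not needed.
(e) reversed and × 2: (-2)·(+20.4) = -40.8 kJ/mol
-300.8 = (+110.5) + (-285.8) + (-40.8) + x
x = (-300.8 − (-216.1)) / (1) = -84.7 kJ/mol

ΔH_rxn = -84.7 kJ/mol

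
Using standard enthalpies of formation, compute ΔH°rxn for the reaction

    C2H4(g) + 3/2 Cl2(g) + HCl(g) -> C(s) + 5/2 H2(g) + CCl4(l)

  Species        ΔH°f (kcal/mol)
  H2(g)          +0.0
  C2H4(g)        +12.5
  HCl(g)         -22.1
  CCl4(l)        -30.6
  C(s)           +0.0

ΔH°rxn = -21.0 kcal/mol

ΔH°rxn = Σ nΔHf°(products) − Σ nΔHf°(reactants).
Products: 1·(+0.0) + 5/2·(+0.0) + 1·(-30.6) = -30.6
Reactants: 1·(+12.5) + 3/2·(+0.0) + 1·(-22.1) = -9.6
ΔH°rxn = (-30.6) − (-9.6) = -21.0 kcal/mol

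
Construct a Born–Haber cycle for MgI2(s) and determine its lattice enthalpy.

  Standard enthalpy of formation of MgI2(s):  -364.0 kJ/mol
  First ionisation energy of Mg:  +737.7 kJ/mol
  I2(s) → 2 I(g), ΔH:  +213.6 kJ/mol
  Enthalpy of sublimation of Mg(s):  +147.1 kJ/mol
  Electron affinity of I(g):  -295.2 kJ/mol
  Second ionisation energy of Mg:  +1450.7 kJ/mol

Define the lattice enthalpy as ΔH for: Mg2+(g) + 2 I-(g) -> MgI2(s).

ΔHf° = 1·ΔHsub + 1·(ΣIE) + 1·D(I2) + 2·EA + U
-364.0 = 1·(+147.1) + 1·(+2188.4) + 1·(+213.6) + 2·(-295.2) + U
U = -364.0 − (+1958.7) = -2322.7 kJ/mol

U = -2322.7 kJ/mol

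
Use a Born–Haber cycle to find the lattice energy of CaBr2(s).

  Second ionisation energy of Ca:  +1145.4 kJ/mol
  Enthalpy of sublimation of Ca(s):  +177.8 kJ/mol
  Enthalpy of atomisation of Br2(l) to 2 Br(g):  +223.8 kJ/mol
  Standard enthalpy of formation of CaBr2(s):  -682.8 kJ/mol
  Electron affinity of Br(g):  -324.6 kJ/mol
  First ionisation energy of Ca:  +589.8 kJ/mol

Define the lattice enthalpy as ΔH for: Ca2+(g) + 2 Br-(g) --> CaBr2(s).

ΔHf° = 1·ΔHsub + 1·(ΣIE) + 1·D(Br2) + 2·EA + U
-682.8 = 1·(+177.8) + 1·(+1735.2) + 1·(+223.8) + 2·(-324.6) + U
U = -682.8 − (+1487.6) = -2170.4 kJ/mol

U = -2170.4 kJ/mol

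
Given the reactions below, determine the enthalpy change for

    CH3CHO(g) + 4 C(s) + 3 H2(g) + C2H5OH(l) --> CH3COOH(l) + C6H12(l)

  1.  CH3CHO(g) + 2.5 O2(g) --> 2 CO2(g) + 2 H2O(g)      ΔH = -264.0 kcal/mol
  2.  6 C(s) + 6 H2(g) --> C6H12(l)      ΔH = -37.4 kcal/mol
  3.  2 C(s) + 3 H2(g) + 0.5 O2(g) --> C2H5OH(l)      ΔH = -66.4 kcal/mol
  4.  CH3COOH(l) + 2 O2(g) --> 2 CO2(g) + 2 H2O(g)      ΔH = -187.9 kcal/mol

eq. 1 as written: -264.0 kcal/mol
eq. 2 as written: -37.4 kcal/mol
eq. 3 reversed: +66.4 kcal/mol
eq. 4 reversed: +187.9 kcal/mol
ΔH = (-264.0) + (-37.4) + (+66.4) + (+187.9) = -47.1 kcal/mol

ΔH = -47.1 kcal/mol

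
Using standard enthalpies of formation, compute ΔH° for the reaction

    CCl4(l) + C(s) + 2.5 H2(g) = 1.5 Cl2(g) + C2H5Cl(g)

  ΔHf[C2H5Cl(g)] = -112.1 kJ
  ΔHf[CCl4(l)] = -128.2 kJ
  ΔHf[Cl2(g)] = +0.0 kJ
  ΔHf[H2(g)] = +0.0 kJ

ΔH° = 16.1 kJ

ΔH°rxn = Σ nΔHf°(products) − Σ nΔHf°(reactants).
Products: 3/2·(+0.0) + 1·(-112.1) = -112.1
Reactants: 1·(-128.2) + 1·(+0.0) + 5/2·(+0.0) = -128.2
ΔH° = (-112.1) − (-128.2) = 16.1 kJ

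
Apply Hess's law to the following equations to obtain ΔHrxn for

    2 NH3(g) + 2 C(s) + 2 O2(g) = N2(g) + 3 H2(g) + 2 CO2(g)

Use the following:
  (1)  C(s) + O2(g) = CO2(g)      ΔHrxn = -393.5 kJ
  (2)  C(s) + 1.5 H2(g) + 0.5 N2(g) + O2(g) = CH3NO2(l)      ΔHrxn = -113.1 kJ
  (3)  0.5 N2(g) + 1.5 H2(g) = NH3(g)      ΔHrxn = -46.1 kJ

ΔHrxn = -694.8 kJ

(1) × 2: (2)·(-393.5) = -787.0 kJ
(2): not needed.
(3) reversed and × 2: (-2)·(-46.1) = +92.2 kJ
Since enthalpy is a state function, ΔHrxn = (2)·(-393.5) + (-2)·(-46.1) = -694.8 kJ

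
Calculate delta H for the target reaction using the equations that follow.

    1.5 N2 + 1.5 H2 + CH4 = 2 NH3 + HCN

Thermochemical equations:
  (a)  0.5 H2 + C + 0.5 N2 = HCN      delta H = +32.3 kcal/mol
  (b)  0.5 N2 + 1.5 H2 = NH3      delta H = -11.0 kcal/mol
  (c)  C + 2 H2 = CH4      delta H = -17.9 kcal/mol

(a) as written (HCN already on the product side): +32.3 kcal/mol
(b) × 2 (×2 to match 2 NH3 in the target): (2)·(-11.0) = -22.0 kcal/mol
(c) reversed (reverse to put CH4 on the reactant side): +17.9 kcal/mol
Summing the manipulated equations, delta H = (+32.3) + (-22.0) + (+17.9) = 28.2 kcal/mol

delta H = 28.2 kcal/mol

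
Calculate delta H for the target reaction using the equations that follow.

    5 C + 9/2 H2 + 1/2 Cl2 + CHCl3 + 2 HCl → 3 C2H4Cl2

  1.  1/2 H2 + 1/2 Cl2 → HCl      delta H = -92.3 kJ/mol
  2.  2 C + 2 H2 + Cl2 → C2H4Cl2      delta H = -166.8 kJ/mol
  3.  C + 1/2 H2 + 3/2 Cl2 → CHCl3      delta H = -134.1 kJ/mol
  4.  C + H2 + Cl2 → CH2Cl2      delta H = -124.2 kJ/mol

delta H = -181.7 kJ/mol

eq. 1 reversed and × 2: (-2)·(-92.3) = +184.6 kJ/mol
eq. 2 × 3: (3)·(-166.8) = -500.4 kJ/mol
eq. 3 reversed: +134.1 kJ/mol
eq. 4: not needed.
Combining the equations, delta H = (+184.6) + (-500.4) + (+134.1) = -181.7 kJ/mol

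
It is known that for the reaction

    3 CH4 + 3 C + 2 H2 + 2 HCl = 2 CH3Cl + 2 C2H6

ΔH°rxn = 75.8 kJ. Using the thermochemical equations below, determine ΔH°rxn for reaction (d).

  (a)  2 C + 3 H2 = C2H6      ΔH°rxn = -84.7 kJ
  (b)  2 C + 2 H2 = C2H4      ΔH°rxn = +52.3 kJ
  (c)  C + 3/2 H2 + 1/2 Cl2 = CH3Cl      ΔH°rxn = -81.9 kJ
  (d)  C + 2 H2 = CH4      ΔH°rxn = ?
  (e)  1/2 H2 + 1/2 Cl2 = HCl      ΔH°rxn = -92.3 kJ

(a) × 2 (×2 to match 2 C2H6 in the target): (2)·(-84.7) = -169.4 kJ
(b): not needed (C2H4 appears nowhere else).
(c) × 2 (×2 to match 2 CH3Cl in the target): (2)·(-81.9) = -163.8 kJ
(d) reversed and × 3 (reverse to put CH4 on the reactant side; ×3 to match 3 CH4 in the target): contributes −3·x
(e) reversed and × 2 (reverse to put HCl on the reactant side; ×2 to match 2 HCl in the target): (-2)·(-92.3) = +184.6 kJ
+75.8 = (-169.4) + (-163.8) + (+184.6) − 3·x
x = (+75.8 − (-148.6)) / (-3) = -74.8 kJ

ΔH°rxn = -74.8 kJ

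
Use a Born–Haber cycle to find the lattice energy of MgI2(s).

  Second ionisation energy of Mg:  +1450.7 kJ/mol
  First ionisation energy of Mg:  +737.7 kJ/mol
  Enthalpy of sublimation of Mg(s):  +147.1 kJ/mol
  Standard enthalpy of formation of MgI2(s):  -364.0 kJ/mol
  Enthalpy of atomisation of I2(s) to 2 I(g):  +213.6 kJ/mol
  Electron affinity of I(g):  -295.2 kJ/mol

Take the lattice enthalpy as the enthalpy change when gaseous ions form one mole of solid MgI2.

ΔHf° = 1·ΔHsub + 1·(ΣIE) + 1·D(I2) + 2·EA + U
-364.0 = 1·(+147.1) + 1·(+2188.4) + 1·(+213.6) + 2·(-295.2) + U
U = -364.0 − (+1958.7) = -2322.7 kJ/mol

U = -2322.7 kJ/mol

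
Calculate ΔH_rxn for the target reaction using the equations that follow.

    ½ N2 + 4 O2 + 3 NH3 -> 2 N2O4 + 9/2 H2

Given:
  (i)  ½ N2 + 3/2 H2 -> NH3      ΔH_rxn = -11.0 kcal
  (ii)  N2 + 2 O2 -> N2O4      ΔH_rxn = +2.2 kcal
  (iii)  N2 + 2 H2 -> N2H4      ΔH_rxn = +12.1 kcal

ΔH_rxn = 37.4 kcal

(i) reversed and × 3 (NH3 must end up as a reactant; scale by 3 for the 3 NH3): (-3)·(-11.0) = +33.0 kcal
(ii) × 2 (×2 to match 2 N2O4 in the target): (2)·(+2.2) = +4.4 kcal
(iii): not needed (N2H4 appears nowhere else).
ΔH_rxn = (+33.0) + (+4.4) = 37.4 kcal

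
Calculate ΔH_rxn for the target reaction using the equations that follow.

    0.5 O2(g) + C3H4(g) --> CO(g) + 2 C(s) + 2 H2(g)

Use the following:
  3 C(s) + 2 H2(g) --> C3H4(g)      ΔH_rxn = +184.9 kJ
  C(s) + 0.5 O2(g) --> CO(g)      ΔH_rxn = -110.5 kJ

equation 1 reversed (C3H4(g) must end up as a reactant): -184.9 kJ
equation 2 as written (CO(g) already on the product side): -110.5 kJ
ΔH_rxn = (-1)·(+184.9) + (1)·(-110.5) = -295.4 kJ

ΔH_rxn = -295.4 kJ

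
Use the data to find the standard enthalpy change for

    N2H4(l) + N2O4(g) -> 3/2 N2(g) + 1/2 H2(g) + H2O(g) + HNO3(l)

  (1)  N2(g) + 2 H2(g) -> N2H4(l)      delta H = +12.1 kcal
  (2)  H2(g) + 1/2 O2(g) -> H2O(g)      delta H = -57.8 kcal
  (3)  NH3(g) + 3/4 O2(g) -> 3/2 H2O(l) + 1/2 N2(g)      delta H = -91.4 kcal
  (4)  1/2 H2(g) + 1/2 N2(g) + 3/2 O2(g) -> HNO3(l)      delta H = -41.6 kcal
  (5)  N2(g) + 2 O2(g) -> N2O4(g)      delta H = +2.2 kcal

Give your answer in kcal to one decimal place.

(1) reversed (N2H4(l) must end up as a reactant): -12.1 kcal
(2) as written (H2O(g) already on the product side): -57.8 kcal
(3): not needed (H2O(l) appears nowhere else).
(4) as written (HNO3(l) already on the product side): -41.6 kcal
(5) reversed (reverse to put N2O4(g) on the reactant side): -2.2 kcal
By Hess's law, delta H = (-1)·(+12.1) + (1)·(-57.8) + (1)·(-41.6) + (-1)·(+2.2) = -113.7 kcal

delta H = -113.7 kcal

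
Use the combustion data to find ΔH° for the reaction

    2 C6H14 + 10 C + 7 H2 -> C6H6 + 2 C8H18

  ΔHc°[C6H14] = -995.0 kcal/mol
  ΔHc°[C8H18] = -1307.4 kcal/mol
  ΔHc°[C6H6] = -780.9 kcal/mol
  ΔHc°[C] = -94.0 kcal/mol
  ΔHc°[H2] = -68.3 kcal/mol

ΔH° = -12.4 kcal/mol

With combustion enthalpies, reactants minus products:
= [2·(-995.0) + 10·(-94.0) + 7·(-68.3)] − [1·(-780.9) + 2·(-1307.4)]
= -12.4 kcal/mol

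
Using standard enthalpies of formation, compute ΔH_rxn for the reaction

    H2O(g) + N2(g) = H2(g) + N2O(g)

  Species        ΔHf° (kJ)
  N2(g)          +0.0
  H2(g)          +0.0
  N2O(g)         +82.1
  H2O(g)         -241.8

ΔH°rxn = Σ nΔHf°(products) − Σ nΔHf°(reactants).
Products: 1·(+0.0) + 1·(+82.1) = +82.1
Reactants: 1·(-241.8) + 1·(+0.0) = -241.8
ΔH_rxn = (+82.1) − (-241.8) = 323.9 kJ

ΔH_rxn = 323.9 kJ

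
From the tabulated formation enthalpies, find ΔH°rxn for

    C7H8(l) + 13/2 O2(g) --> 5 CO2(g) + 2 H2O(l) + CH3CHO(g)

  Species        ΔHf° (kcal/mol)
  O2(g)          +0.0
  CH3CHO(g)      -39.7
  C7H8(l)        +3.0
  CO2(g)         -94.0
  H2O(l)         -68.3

Products: 5·(-94.0) + 2·(-68.3) + 1·(-39.7) = -646.3
Reactants: 1·(+3.0) + 13/2·(+0.0) = +3.0
ΔH°rxn = (-646.3) − (+3.0) = -649.3 kcal/mol

ΔH°rxn = -649.3 kcal/mol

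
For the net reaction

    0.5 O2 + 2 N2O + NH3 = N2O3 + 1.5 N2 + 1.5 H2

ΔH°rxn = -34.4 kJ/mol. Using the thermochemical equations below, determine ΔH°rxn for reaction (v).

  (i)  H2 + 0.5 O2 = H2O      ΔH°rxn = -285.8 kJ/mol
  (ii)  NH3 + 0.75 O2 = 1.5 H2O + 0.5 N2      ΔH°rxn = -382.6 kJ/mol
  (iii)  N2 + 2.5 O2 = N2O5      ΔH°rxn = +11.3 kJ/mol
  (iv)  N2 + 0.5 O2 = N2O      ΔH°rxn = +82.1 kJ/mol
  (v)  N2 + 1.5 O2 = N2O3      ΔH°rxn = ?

ΔH°rxn = 83.7 kJ/mol

(i) reversed and × 3/2 (reverse to put H2 on the product side; ×3/2 to match 3/2 H2 in the target): (-3/2)·(-285.8) = +428.7 kJ/mol
(ii) as written (NH3 already on the reactant side): -382.6 kJ/mol
(iii): not needed (N2O5 appears nowhere else).
(iv) reversed and × 2 (N2O must end up as a reactant; scale by 2 for the 2 N2O): (-2)·(+82.1) = -164.2 kJ/mol
(v) as written (N2O3 already on the product side): contributes x
-34.4 = (+428.7) + (-382.6) + (-164.2) + x
x = (-34.4 − (-118.1)) / (1) = 83.7 kJ/mol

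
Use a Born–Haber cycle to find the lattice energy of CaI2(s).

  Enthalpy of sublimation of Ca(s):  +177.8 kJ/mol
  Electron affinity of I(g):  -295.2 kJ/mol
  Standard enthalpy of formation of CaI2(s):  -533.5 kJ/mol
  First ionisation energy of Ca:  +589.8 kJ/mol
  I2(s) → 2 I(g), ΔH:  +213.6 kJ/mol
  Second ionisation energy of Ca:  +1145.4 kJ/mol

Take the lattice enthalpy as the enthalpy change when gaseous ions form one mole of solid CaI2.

ΔHf° = 1·ΔHsub + 1·(ΣIE) + 1·D(I2) + 2·EA + U
-533.5 = 1·(+177.8) + 1·(+1735.2) + 1·(+213.6) + 2·(-295.2) + U
U = -533.5 − (+1536.2) = -2069.7 kJ/mol

U = -2069.7 kJ/mol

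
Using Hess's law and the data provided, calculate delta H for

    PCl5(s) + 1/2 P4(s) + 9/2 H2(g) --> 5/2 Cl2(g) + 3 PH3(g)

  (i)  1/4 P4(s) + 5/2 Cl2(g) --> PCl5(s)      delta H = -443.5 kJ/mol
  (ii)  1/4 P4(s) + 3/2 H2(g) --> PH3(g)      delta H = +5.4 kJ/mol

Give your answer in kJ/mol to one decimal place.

(i) reversed (PCl5(s) must end up as a reactant): +443.5 kJ/mol
(ii) × 3 (×3 to match 3 PH3(g) in the target): (3)·(+5.4) = +16.2 kJ/mol
delta H = (-1)·(-443.5) + (3)·(+5.4) = 459.7 kJ/mol

delta H = 459.7 kJ/mol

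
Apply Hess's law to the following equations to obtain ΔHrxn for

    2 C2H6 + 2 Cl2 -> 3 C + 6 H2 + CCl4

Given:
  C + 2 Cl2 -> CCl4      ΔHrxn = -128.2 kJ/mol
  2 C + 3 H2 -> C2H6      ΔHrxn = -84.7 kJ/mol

ΔHrxn = 41.2 kJ/mol

equation 1 as written: -128.2 kJ/mol
equation 2 reversed and × 2: (-2)·(-84.7) = +169.4 kJ/mol
ΔHrxn = (-128.2) + (+169.4) = 41.2 kJ/mol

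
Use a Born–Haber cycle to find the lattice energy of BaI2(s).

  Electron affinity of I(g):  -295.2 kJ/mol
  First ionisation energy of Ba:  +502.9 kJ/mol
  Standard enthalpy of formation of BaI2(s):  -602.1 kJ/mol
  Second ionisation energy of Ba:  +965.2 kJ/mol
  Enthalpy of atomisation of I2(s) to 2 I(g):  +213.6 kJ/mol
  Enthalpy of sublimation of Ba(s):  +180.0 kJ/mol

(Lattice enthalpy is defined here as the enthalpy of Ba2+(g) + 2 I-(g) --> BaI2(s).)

ΔHf° = 1·ΔHsub + 1·(ΣIE) + 1·D(I2) + 2·EA + U
-602.1 = 1·(+180.0) + 1·(+1468.1) + 1·(+213.6) + 2·(-295.2) + U
U = -602.1 − (+1271.3) = -1873.4 kJ/mol

U = -1873.4 kJ/mol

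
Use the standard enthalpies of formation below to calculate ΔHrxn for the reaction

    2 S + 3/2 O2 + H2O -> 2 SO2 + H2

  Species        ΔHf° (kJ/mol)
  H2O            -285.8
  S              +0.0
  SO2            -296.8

ΔHrxn = -307.8 kJ/mol

Products: 2·(-296.8) + 1·(+0.0) = -593.6
Reactants: 2·(+0.0) + 3/2·(+0.0) + 1·(-285.8) = -285.8
ΔHrxn = (-593.6) − (-285.8) = -307.8 kJ/mol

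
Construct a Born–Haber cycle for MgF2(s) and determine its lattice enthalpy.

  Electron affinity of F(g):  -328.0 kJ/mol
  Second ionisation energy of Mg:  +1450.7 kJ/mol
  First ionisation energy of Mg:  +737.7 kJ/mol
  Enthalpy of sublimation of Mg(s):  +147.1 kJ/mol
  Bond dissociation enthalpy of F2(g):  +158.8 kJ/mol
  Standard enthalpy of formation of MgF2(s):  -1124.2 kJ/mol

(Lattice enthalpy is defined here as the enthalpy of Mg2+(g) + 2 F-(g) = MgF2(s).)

ΔHf° = 1·ΔHsub + 1·(ΣIE) + 1·D(F2) + 2·EA + U
-1124.2 = 1·(+147.1) + 1·(+2188.4) + 1·(+158.8) + 2·(-328.0) + U
U = -1124.2 − (+1838.3) = -2962.5 kJ/mol

U = -2962.5 kJ/mol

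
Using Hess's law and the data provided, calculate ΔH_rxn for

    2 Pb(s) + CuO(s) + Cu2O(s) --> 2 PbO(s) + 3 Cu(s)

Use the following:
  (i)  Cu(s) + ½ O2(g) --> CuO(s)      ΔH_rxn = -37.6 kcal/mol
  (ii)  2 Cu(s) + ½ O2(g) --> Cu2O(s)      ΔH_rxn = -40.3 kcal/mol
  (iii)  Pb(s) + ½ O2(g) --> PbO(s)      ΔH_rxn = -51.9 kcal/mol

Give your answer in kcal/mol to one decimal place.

(i) reversed (reverse to put CuO(s) on the reactant side): +37.6 kcal/mol
(ii) reversed (reverse to put Cu2O(s) on the reactant side): +40.3 kcal/mol
(iii) × 2 (scale by 2 for the 2 PbO(s)): (2)·(-51.9) = -103.8 kcal/mol
Summing the manipulated equations, ΔH_rxn = (+37.6) + (+40.3) + (-103.8) = -25.9 kcal/mol

ΔH_rxn = -25.9 kcal/mol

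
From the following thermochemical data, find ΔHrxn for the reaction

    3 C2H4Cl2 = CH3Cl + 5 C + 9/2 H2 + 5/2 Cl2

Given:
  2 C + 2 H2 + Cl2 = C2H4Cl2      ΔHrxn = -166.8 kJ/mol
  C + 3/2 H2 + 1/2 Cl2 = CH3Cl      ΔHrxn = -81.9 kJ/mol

ΔHrxn = 418.5 kJ/mol

equation 1 reversed and × 3 (reverse to put C2H4Cl2 on the reactant side; scale by 3 for the 3 C2H4Cl2): (-3)·(-166.8) = +500.4 kJ/mol
equation 2 as written (CH3Cl already on the product side): -81.9 kJ/mol
ΔHrxn = (-3)·(-166.8) + (1)·(-81.9) = 418.5 kJ/mol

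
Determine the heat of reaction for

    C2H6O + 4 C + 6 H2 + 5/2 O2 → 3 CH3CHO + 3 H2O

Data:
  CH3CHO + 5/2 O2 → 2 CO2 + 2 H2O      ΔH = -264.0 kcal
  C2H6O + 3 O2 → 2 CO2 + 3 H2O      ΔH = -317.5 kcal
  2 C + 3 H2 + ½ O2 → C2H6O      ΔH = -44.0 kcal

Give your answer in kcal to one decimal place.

ΔH = -248.5 kcal

equation 1 reversed and × 3: (-3)·(-264.0) = +792.0 kcal
equation 2 × 3: (3)·(-317.5) = -952.5 kcal
equation 3 × 2: (2)·(-44.0) = -88.0 kcal
Combining the equations, ΔH = (+792.0) + (-952.5) + (-88.0) = -248.5 kcal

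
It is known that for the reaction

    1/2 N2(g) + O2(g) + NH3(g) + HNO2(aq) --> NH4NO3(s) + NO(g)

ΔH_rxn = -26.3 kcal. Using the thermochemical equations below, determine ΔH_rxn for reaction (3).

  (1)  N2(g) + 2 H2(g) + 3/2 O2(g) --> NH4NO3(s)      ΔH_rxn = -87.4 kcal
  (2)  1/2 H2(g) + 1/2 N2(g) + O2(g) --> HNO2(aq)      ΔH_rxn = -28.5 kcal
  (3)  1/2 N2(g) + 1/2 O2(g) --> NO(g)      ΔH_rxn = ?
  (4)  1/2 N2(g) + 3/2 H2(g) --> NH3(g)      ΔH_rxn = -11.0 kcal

(1) as written: -87.4 kcal
(2) reversed: +28.5 kcal
(3) as written: contributes x
(4) reversed: +11.0 kcal
-26.3 = (-87.4) + (+28.5) + (+11.0) + x
x = (-26.3 − (-47.9)) / (1) = 21.6 kcal

ΔH_rxn = 21.6 kcal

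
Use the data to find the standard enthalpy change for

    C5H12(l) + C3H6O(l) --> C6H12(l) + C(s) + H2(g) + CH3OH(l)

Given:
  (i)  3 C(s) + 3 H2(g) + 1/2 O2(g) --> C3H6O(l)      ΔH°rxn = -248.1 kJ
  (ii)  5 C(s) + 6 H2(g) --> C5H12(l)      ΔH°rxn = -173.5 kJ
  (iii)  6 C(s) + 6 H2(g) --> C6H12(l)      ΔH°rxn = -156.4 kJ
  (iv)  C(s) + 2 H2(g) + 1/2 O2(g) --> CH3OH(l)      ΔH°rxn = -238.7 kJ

(i) reversed: +248.1 kJ
(ii) reversed: +173.5 kJ
(iii) as written: -156.4 kJ
(iv) as written: -238.7 kJ
Since enthalpy is a state function, ΔH°rxn = (-1)·(-248.1) + (-1)·(-173.5) + (1)·(-156.4) + (1)·(-238.7) = 26.5 kJ

ΔH°rxn = 26.5 kJ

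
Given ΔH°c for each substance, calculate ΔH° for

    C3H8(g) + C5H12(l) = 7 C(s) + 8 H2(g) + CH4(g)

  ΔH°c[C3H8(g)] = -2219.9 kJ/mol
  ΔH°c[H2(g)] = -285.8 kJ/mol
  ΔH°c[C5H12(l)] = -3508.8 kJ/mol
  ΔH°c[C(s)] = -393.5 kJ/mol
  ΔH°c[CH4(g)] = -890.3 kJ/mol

ΔH° = 202.5 kJ/mol

With combustion enthalpies, reactants minus products:
= [1·(-2219.9) + 1·(-3508.8)] − [7·(-393.5) + 8·(-285.8) + 1·(-890.3)]
= 202.5 kJ/mol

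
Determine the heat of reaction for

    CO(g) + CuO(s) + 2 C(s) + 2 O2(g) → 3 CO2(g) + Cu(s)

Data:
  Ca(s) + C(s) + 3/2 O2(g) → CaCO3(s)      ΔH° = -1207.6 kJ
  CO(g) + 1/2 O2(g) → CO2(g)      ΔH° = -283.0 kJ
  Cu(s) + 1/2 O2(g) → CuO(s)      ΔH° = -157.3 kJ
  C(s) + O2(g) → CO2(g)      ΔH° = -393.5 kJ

equation 1: not needed (Ca(s) appears nowhere else).
equation 2 as written (CO(g) already on the reactant side): -283.0 kJ
equation 3 reversed (reverse to put CuO(s) on the reactant side): +157.3 kJ
equation 4 × 2: (2)·(-393.5) = -787.0 kJ
ΔH° = (-283.0) + (+157.3) + (-787.0) = -912.7 kJ

ΔH° = -912.7 kJ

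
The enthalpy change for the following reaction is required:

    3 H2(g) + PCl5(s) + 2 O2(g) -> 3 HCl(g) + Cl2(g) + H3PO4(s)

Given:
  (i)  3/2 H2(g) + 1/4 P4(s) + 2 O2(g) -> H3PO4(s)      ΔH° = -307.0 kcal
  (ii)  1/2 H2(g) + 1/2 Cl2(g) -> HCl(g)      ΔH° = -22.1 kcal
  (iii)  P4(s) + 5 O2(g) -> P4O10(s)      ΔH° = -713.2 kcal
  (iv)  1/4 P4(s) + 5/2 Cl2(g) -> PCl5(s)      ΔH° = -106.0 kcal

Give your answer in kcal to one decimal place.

(i) as written: -307.0 kcal
(ii) × 3: (3)·(-22.1) = -66.3 kcal
(iii): not needed.
(iv) reversed: +106.0 kcal
Since enthalpy is a state function, ΔH° = (-307.0) + (-66.3) + (+106.0) = -267.3 kcal

ΔH° = -267.3 kcal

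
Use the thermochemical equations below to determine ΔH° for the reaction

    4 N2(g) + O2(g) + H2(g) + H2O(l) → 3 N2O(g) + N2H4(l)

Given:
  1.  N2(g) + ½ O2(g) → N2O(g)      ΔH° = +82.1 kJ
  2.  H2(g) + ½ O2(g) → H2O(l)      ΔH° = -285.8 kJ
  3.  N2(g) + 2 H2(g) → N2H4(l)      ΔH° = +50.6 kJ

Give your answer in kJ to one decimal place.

eq. 1 × 3 (×3 to match 3 N2O(g) in the target): (3)·(+82.1) = +246.3 kJ
eq. 2 reversed (reverse to put H2O(l) on the reactant side): +285.8 kJ
eq. 3 as written (N2H4(l) already on the product side): +50.6 kJ
Combining the equations, ΔH° = (3)·(+82.1) + (-1)·(-285.8) + (1)·(+50.6) = 582.7 kJ

ΔH° = 582.7 kJ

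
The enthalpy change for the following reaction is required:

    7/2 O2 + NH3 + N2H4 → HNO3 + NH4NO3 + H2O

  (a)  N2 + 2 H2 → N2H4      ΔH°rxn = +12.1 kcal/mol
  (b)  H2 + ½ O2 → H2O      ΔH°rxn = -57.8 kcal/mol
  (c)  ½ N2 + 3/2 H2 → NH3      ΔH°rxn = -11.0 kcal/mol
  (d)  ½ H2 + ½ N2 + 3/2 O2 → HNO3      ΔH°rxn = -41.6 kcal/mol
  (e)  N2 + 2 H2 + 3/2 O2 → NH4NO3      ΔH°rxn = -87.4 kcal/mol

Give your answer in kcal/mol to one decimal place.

(a) reversed: -12.1 kcal/mol
(b) as written: -57.8 kcal/mol
(c) reversed: +11.0 kcal/mol
(d) as written: -41.6 kcal/mol
(e) as written: -87.4 kcal/mol
ΔH°rxn = (-12.1) + (-57.8) + (+11.0) + (-41.6) + (-87.4) = -187.9 kcal/mol

ΔH°rxn = -187.9 kcal/mol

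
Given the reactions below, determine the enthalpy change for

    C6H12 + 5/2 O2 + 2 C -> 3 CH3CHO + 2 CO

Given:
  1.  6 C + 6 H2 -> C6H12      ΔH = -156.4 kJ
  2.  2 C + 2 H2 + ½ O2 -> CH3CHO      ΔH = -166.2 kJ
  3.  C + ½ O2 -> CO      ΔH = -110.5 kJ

eq. 1 reversed: +156.4 kJ
eq. 2 × 3: (3)·(-166.2) = -498.6 kJ
eq. 3 × 2: (2)·(-110.5) = -221.0 kJ
ΔH = (+156.4) + (-498.6) + (-221.0) = -563.2 kJ

ΔH = -563.2 kJ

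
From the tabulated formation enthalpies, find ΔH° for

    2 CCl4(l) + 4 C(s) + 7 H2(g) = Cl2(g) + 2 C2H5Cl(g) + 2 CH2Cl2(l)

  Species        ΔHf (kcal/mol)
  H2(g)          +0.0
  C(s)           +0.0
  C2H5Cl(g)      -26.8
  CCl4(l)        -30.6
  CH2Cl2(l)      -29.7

Products: 1·(+0.0) + 2·(-26.8) + 2·(-29.7) = -113.0
Reactants: 2·(-30.6) + 4·(+0.0) + 7·(+0.0) = -61.2
ΔH° = (-113.0) − (-61.2) = -51.8 kcal/mol

ΔH° = -51.8 kcal/mol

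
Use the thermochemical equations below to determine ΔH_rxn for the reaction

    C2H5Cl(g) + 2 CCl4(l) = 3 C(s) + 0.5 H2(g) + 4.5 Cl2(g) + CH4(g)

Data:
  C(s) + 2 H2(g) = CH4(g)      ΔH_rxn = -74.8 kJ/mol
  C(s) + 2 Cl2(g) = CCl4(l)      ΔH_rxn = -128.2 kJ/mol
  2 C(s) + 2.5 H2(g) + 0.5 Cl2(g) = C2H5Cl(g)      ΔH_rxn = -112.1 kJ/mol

equation 1 as written (CH4(g) already on the product side): -74.8 kJ/mol
equation 2 reversed and × 2 (CCl4(l) must end up as a reactant; ×2 to match 2 CCl4(l) in the target): (-2)·(-128.2) = +256.4 kJ/mol
equation 3 reversed (reverse to put C2H5Cl(g) on the reactant side): +112.1 kJ/mol
ΔH_rxn = (-74.8) + (+256.4) + (+112.1) = 293.7 kJ/mol

ΔH_rxn = 293.7 kJ/mol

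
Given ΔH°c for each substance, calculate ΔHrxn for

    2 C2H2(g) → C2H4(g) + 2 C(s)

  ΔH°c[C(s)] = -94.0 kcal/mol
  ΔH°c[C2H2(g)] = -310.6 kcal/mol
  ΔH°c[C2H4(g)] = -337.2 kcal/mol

Using ΔH = Σ nΔHc°(reactants) − Σ nΔHc°(products):
= [2·(-310.6)] − [1·(-337.2) + 2·(-94.0)]
= -96.0 kcal/mol

ΔHrxn = -96.0 kcal/mol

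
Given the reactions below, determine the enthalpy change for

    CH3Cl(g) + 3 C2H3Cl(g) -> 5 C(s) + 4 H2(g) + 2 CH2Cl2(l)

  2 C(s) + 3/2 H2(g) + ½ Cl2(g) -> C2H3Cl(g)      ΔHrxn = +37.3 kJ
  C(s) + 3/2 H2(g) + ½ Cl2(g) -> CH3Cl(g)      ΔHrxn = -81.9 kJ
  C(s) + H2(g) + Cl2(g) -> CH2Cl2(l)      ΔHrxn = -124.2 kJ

ΔHrxn = -278.4 kJ

equation 1 reversed and × 3 (reverse to put C2H3Cl(g) on the reactant side; ×3 to match 3 C2H3Cl(g) in the target): (-3)·(+37.3) = -111.9 kJ
equation 2 reversed (reverse to put CH3Cl(g) on the reactant side): +81.9 kJ
equation 3 × 2 (scale by 2 for the 2 CH2Cl2(l)): (2)·(-124.2) = -248.4 kJ
Combining the equations, ΔHrxn = (-3)·(+37.3) + (-1)·(-81.9) + (2)·(-124.2) = -278.4 kJ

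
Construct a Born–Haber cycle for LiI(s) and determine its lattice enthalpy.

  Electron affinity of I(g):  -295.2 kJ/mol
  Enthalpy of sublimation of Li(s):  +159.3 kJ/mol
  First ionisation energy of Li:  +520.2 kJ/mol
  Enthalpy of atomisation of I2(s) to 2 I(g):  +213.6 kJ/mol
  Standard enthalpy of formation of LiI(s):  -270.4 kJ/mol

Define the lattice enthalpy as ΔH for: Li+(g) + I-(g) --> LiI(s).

ΔHf° = 1·ΔHsub + 1·(ΣIE) + 1/2·D(I2) + 1·EA + U
-270.4 = 1·(+159.3) + 1·(+520.2) + 1/2·(+213.6) + 1·(-295.2) + U
U = -270.4 − (+491.1) = -761.5 kJ/mol

U = -761.5 kJ/mol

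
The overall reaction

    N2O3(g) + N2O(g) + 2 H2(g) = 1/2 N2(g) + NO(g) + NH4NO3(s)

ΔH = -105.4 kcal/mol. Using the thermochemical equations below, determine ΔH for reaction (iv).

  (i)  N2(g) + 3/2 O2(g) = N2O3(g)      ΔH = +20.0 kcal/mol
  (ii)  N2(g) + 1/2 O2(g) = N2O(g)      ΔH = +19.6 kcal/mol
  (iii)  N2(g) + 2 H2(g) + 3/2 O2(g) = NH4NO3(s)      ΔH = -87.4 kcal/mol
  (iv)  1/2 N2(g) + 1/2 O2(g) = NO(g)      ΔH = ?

(i) reversed: -20.0 kcal/mol
(ii) reversed: -19.6 kcal/mol
(iii) as written: -87.4 kcal/mol
(iv) as written: contributes x
-105.4 = (-20.0) + (-19.6) + (-87.4) + x
x = (-105.4 − (-127.0)) / (1) = 21.6 kcal/mol

ΔH = 21.6 kcal/mol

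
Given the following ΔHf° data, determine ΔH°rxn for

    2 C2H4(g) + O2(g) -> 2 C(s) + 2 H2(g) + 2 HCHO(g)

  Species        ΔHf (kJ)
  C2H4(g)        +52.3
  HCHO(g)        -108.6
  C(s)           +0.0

ΔH°rxn = -321.8 kJ

ΔH°rxn = Σ nΔHf°(products) − Σ nΔHf°(reactants).
Products: 2·(+0.0) + 2·(+0.0) + 2·(-108.6) = -217.2
Reactants: 2·(+52.3) + 1·(+0.0) = +104.6
ΔH°rxn = (-217.2) − (+104.6) = -321.8 kJ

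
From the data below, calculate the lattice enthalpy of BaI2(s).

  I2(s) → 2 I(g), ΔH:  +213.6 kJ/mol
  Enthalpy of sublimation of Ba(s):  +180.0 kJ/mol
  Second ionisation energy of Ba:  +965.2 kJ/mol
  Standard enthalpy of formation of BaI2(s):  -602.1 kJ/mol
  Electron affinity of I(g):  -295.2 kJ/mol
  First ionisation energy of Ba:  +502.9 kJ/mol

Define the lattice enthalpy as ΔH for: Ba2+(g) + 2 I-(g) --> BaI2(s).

ΔHf° = 1·ΔHsub + 1·(ΣIE) + 1·D(I2) + 2·EA + U
-602.1 = 1·(+180.0) + 1·(+1468.1) + 1·(+213.6) + 2·(-295.2) + U
U = -602.1 − (+1271.3) = -1873.4 kJ/mol

U = -1873.4 kJ/mol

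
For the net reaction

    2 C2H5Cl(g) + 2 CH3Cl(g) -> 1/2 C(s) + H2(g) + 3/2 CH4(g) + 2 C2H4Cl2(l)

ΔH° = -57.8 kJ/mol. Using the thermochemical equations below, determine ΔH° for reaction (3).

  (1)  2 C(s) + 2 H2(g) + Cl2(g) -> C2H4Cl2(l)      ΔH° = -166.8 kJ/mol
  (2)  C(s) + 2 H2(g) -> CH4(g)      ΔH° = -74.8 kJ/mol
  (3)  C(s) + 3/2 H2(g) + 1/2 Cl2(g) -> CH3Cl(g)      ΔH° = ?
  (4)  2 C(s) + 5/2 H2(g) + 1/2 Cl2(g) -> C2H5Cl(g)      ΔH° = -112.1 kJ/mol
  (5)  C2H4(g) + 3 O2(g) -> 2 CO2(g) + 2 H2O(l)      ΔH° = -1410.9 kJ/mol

(1) × 2: (2)·(-166.8) = -333.6 kJ/mol
(2) × 3/2: (3/2)·(-74.8) = -112.2 kJ/mol
(3) reversed and × 2: contributes −2·x
(4) reversed and × 2: (-2)·(-112.1) = +224.2 kJ/mol
(5): not needed.
-57.8 = (-333.6) + (-112.2) + (+224.2) − 2·x
x = (-57.8 − (-221.6)) / (-2) = -81.9 kJ/mol

ΔH° = -81.9 kJ/mol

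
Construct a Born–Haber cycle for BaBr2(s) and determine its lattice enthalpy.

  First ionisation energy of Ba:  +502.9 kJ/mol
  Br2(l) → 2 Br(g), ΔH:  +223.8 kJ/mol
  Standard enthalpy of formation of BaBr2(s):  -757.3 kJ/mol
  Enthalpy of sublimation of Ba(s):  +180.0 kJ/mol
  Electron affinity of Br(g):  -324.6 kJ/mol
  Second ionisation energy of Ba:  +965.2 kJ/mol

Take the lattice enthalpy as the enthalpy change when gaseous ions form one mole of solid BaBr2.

ΔHf° = 1·ΔHsub + 1·(ΣIE) + 1·D(Br2) + 2·EA + U
-757.3 = 1·(+180.0) + 1·(+1468.1) + 1·(+223.8) + 2·(-324.6) + U
U = -757.3 − (+1222.7) = -1980.0 kJ/mol

U = -1980.0 kJ/mol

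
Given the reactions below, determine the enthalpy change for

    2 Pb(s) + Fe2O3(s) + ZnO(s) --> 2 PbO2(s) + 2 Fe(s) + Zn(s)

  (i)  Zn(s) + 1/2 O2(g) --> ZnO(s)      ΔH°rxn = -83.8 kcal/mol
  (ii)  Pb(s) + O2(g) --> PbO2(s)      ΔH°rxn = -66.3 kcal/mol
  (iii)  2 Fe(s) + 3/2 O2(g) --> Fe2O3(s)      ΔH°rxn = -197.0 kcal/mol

ΔH°rxn = 148.2 kcal/mol

(i) reversed: +83.8 kcal/mol
(ii) × 2: (2)·(-66.3) = -132.6 kcal/mol
(iii) reversed: +197.0 kcal/mol
Summing the manipulated equations, ΔH°rxn = (-1)·(-83.8) + (2)·(-66.3) + (-1)·(-197.0) = 148.2 kcal/mol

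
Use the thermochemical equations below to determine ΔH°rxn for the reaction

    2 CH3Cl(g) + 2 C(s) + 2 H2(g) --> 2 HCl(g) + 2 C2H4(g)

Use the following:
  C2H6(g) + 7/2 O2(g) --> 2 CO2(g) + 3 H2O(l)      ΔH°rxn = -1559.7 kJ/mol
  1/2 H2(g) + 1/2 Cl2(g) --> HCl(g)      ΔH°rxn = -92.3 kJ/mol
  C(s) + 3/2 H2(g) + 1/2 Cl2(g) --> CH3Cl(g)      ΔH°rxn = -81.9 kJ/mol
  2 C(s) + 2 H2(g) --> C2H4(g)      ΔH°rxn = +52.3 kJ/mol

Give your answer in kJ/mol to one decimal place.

ΔH°rxn = 83.8 kJ/mol

equation 1: not needed.
equation 2 × 2: (2)·(-92.3) = -184.6 kJ/mol
equation 3 reversed and × 2: (-2)·(-81.9) = +163.8 kJ/mol
equation 4 × 2: (2)·(+52.3) = +104.6 kJ/mol
Summing the manipulated equations, ΔH°rxn = (-184.6) + (+163.8) + (+104.6) = 83.8 kJ/mol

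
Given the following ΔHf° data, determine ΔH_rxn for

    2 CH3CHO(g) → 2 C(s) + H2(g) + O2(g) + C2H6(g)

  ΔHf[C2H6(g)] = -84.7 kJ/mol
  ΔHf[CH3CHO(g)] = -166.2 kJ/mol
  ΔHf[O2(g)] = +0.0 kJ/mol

Products: 2·(+0.0) + 1·(+0.0) + 1·(+0.0) + 1·(-84.7) = -84.7
Reactants: 2·(-166.2) = -332.4
ΔH_rxn = (-84.7) − (-332.4) = 247.7 kJ/mol

ΔH_rxn = 247.7 kJ/mol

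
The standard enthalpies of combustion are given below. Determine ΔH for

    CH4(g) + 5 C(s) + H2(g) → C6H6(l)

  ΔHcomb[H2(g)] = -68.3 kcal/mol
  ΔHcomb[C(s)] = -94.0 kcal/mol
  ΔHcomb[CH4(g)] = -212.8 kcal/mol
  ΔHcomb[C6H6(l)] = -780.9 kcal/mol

ΔH = 29.8 kcal/mol

Using ΔH = Σ nΔHc°(reactants) − Σ nΔHc°(products):
= [1·(-212.8) + 5·(-94.0) + 1·(-68.3)] − [1·(-780.9)]
= 29.8 kcal/mol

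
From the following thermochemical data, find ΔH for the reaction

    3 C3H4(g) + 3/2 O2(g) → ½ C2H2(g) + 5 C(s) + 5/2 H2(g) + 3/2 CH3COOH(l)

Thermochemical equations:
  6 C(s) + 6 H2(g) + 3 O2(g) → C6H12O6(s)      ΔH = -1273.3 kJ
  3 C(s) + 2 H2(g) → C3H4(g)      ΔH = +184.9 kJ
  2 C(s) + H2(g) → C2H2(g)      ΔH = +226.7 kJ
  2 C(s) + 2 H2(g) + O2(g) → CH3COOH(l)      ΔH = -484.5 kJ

ΔH = -1168.1 kJ

equation 1: not needed.
equation 2 reversed and × 3: (-3)·(+184.9) = -554.7 kJ
equation 3 × 1/2: (1/2)·(+226.7) = +113.35 kJ
equation 4 × 3/2: (3/2)·(-484.5) = -726.75 kJ
ΔH = (-554.7) + (+113.35) + (-726.75) = -1168.1 kJ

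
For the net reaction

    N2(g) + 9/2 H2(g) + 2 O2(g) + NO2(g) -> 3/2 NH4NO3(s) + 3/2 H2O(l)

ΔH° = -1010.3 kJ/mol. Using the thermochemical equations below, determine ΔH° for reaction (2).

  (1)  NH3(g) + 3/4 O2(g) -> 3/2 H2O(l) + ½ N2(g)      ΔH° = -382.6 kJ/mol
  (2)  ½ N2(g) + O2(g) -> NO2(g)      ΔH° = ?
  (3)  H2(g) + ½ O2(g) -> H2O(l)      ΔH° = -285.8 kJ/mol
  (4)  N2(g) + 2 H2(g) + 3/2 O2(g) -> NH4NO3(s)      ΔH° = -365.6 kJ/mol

ΔH° = 33.2 kJ/mol

(1): not needed.
(2) reversed: contributes −x
(3) × 3/2: (3/2)·(-285.8) = -428.7 kJ/mol
(4) × 3/2: (3/2)·(-365.6) = -548.4 kJ/mol
-1010.3 = (-428.7) + (-548.4) − x
x = (-1010.3 − (-977.1)) / (-1) = 33.2 kJ/mol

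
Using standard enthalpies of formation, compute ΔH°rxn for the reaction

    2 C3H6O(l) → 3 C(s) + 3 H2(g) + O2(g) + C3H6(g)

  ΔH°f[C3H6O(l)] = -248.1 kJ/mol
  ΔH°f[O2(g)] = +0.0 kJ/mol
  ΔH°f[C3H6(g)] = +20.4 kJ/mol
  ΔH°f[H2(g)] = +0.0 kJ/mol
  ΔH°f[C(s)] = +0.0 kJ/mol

Products: 3·(+0.0) + 3·(+0.0) + 1·(+0.0) + 1·(+20.4) = +20.4
Reactants: 2·(-248.1) = -496.2
ΔH°rxn = (+20.4) − (-496.2) = 516.6 kJ/mol

ΔH°rxn = 516.6 kJ/mol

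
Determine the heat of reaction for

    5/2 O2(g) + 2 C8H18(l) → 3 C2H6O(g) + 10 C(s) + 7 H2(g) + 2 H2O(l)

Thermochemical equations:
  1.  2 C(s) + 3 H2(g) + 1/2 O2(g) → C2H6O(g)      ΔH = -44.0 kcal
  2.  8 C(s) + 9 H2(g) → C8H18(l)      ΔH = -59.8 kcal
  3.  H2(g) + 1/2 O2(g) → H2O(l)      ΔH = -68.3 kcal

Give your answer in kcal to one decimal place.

eq. 1 × 3: (3)·(-44.0) = -132.0 kcal
eq. 2 reversed and × 2: (-2)·(-59.8) = +119.6 kcal
eq. 3 × 2: (2)·(-68.3) = -136.6 kcal
ΔH = (3)·(-44.0) + (-2)·(-59.8) + (2)·(-68.3) = -149.0 kcal

ΔH = -149.0 kcal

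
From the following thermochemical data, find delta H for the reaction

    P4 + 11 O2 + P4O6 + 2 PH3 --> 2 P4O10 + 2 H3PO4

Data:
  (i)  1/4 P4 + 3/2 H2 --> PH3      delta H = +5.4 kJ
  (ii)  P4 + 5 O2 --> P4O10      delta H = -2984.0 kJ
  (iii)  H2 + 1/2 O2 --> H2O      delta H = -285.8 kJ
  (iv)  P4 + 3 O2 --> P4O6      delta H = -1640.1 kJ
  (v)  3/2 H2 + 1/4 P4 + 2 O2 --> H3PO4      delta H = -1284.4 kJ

delta H = -6907.5 kJ

(i) reversed and × 2 (PH3 must end up as a reactant; ×2 to match 2 PH3 in the target): (-2)·(+5.4) = -10.8 kJ
(ii) × 2 (×2 to match 2 P4O10 in the target): (2)·(-2984.0) = -5968.0 kJ
(iii): not needed (H2O appears nowhere else).
(iv) reversed (P4O6 must end up as a reactant): +1640.1 kJ
(v) × 2 (scale by 2 for the 2 H3PO4): (2)·(-1284.4) = -2568.8 kJ
Combining the equations, delta H = (-2)·(+5.4) + (2)·(-2984.0) + (-1)·(-1640.1) + (2)·(-1284.4) = -6907.5 kJ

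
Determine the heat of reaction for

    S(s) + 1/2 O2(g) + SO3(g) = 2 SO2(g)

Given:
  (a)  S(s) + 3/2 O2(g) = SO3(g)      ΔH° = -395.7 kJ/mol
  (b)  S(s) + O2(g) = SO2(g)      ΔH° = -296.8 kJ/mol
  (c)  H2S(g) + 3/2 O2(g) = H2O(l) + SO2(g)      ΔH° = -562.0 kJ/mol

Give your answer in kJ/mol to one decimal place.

ΔH° = -197.9 kJ/mol

(a) reversed: +395.7 kJ/mol
(b) × 2: (2)·(-296.8) = -593.6 kJ/mol
(c): not needed.
Summing the manipulated equations, ΔH° = (+395.7) + (-593.6) = -197.9 kJ/mol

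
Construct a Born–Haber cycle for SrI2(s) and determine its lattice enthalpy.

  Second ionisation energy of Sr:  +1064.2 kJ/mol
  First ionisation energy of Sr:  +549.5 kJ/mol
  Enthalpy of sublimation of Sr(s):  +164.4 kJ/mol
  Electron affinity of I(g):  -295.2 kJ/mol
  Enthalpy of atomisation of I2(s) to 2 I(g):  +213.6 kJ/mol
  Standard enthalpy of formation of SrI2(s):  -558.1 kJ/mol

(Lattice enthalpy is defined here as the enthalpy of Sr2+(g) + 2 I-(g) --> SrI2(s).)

ΔHf° = 1·ΔHsub + 1·(ΣIE) + 1·D(I2) + 2·EA + U
-558.1 = 1·(+164.4) + 1·(+1613.7) + 1·(+213.6) + 2·(-295.2) + U
U = -558.1 − (+1401.3) = -1959.4 kJ/mol

U = -1959.4 kJ/mol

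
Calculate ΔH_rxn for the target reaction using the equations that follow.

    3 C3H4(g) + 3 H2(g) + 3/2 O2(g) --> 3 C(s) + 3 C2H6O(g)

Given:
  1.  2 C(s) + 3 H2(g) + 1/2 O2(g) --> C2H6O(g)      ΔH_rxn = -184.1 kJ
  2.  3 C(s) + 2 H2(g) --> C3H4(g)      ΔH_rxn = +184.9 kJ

ΔH_rxn = -1107.0 kJ

eq. 1 × 3 (scale by 3 for the 3 C2H6O(g)): (3)·(-184.1) = -552.3 kJ
eq. 2 reversed and × 3 (C3H4(g) must end up as a reactant; scale by 3 for the 3 C3H4(g)): (-3)·(+184.9) = -554.7 kJ
Combining the equations, ΔH_rxn = (3)·(-184.1) + (-3)·(+184.9) = -1107.0 kJ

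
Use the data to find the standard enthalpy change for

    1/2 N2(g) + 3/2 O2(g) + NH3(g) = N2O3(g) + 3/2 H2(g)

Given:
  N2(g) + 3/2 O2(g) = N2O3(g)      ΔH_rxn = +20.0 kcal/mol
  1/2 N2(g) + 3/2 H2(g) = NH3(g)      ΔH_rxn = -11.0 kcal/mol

ΔH_rxn = 31.0 kcal/mol

equation 1 as written (N2O3(g) already on the product side): +20.0 kcal/mol
equation 2 reversed (NH3(g) must end up as a reactant): +11.0 kcal/mol
By Hess's law, ΔH_rxn = (1)·(+20.0) + (-1)·(-11.0) = 31.0 kcal/mol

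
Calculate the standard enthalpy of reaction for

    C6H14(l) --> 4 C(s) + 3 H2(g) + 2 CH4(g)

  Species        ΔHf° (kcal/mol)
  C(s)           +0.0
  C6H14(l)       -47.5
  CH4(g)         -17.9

ΔH° = 11.7 kcal/mol

Products: 4·(+0.0) + 3·(+0.0) + 2·(-17.9) = -35.8
Reactants: 1·(-47.5) = -47.5
ΔH° = (-35.8) − (-47.5) = 11.7 kcal/mol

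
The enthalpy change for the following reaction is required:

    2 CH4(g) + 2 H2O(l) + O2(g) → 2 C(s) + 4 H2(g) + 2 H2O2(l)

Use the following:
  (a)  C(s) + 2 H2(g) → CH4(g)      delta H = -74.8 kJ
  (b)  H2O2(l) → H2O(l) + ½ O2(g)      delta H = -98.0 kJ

delta H = 345.6 kJ

(a) reversed and × 2 (CH4(g) must end up as a reactant; ×2 to match 2 CH4(g) in the target): (-2)·(-74.8) = +149.6 kJ
(b) reversed and × 2 (reverse to put H2O2(l) on the product side; ×2 to match 2 H2O2(l) in the target): (-2)·(-98.0) = +196.0 kJ
Since enthalpy is a state function, delta H = (-2)·(-74.8) + (-2)·(-98.0) = 345.6 kJ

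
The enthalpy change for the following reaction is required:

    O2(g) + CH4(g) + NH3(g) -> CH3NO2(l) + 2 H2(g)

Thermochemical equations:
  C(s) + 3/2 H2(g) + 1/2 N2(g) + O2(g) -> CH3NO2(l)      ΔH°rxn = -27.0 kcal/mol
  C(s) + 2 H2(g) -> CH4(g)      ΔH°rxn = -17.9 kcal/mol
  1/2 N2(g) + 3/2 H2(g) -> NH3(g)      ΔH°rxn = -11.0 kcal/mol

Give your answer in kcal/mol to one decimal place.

ΔH°rxn = 1.9 kcal/mol

equation 1 as written: -27.0 kcal/mol
equation 2 reversed: +17.9 kcal/mol
equation 3 reversed: +11.0 kcal/mol
ΔH°rxn = (1)·(-27.0) + (-1)·(-17.9) + (-1)·(-11.0) = 1.9 kcal/mol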